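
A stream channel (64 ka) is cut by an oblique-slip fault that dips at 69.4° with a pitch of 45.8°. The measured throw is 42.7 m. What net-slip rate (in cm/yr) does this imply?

dip-slip = throw / sin(dip) = 42.7 / sin(69.4°) = 45.62 m
net slip = dip-slip / sin(rake) = 45.62 / sin(45.8°) = 63.63 m
rate = 63.63 m / 64 ka = 0.000994 m/yr = 0.0994 cm/yr

0.0994 cm/yr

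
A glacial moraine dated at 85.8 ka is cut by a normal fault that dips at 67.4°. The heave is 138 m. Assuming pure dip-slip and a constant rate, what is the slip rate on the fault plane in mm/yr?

dip-slip = heave / cos(dip) = 138 m / cos(67.4°) = 359.1 m
rate = 359.1 m / 85.8 ka = 0.00419 m/yr = 4.19 mm/yr

4.19 mm/yr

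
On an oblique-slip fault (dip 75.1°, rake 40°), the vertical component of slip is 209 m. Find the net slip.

336 m

dip-slip = throw / sin(dip) = 209 / sin(75.1°) = 216.3 m
net slip = dip-slip / sin(rake) = 216.3 / sin(40°) = 336 m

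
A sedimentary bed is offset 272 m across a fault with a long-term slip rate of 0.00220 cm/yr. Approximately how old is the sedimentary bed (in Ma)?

age = offset / rate = 272 m / (0.00220 cm/yr) = 1.24e+07 yr = 12.4 Ma

12.4 Ma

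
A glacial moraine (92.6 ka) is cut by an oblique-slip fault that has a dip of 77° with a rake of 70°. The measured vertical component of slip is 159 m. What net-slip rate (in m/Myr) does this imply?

1880 m/Myr

dip-slip = throw / sin(dip) = 159 / sin(77°) = 163.2 m
net slip = dip-slip / sin(rake) = 163.2 / sin(70°) = 173.7 m
rate = 173.7 m / 92.6 ka = 0.00188 m/yr = 1880 m/Myr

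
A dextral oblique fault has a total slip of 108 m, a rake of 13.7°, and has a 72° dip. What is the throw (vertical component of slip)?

dip-slip = net slip × sin(rake) = 108 m × sin(13.7°) = 25.58 m
throw = dip-slip × sin(dip) = 25.58 × sin(72°) = 24.3 m

24.3 m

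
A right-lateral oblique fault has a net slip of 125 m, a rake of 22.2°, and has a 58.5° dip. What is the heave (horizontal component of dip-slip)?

24.7 m

dip-slip = net slip × sin(rake) = 125 m × sin(22.2°) = 47.23 m
heave = dip-slip × cos(dip) = 47.23 × cos(58.5°) = 24.7 m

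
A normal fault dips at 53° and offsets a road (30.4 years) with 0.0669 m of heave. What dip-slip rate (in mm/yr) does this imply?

3.66 mm/yr

dip-slip = heave / cos(dip) = 0.0669 m / cos(53°) = 0.1112 m
rate = 0.1112 m / 30.4 years = 0.00366 m/yr = 3.66 mm/yr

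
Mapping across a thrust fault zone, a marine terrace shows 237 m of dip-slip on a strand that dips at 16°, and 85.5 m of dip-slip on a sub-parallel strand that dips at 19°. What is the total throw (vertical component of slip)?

93.2 m

throw_A = 237 × sin(16°) = 65.33 m
throw_B = 85.5 × sin(19°) = 27.84 m
total = 65.33 + 27.84 = 93.2 m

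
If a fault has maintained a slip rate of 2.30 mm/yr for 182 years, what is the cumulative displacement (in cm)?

slip = rate × time = 2.30 mm/yr × 182 years = 0.419 m = 41.9 cm

41.9 cm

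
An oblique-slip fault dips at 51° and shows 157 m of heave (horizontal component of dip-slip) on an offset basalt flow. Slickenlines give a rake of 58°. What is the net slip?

294 m

dip-slip = heave / cos(dip) = 157 / cos(51°) = 249.5 m
net slip = dip-slip / sin(rake) = 249.5 / sin(58°) = 294 m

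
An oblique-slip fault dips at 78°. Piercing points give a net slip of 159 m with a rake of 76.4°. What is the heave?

dip-slip = net slip × sin(rake) = 159 m × sin(76.4°) = 154.5 m
heave = dip-slip × cos(dip) = 154.5 × cos(78°) = 32.1 m

32.1 m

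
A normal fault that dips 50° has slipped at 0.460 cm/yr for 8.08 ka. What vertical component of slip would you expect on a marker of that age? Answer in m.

28.5 m

dip-slip = rate × time = 0.460 cm/yr × 8.08 ka = 37.17 m
throw = dip-slip × sin(dip) = 37.17 × sin(50°) = 28.5 m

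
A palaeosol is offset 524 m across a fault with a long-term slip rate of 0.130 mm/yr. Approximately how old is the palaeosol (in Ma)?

4.03 Ma

age = offset / rate = 524 m / (0.130 mm/yr) = 4.03e+06 yr = 4.03 Ma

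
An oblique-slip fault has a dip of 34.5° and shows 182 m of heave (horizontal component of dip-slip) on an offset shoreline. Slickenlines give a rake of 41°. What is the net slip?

dip-slip = heave / cos(dip) = 182 / cos(34.5°) = 220.8 m
net slip = dip-slip / sin(rake) = 220.8 / sin(41°) = 337 m

337 m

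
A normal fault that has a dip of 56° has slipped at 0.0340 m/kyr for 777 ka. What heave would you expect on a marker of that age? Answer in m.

dip-slip = rate × time = 0.0340 m/kyr × 777 ka = 26.42 m
heave = dip-slip × cos(dip) = 26.42 × cos(56°) = 14.8 m

14.8 m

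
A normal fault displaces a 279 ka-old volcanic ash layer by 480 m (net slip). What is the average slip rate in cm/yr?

0.172 cm/yr

rate = 480 m / 279 ka = 0.00172 m/yr = 0.172 cm/yr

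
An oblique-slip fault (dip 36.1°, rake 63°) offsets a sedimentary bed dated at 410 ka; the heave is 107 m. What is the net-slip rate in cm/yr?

dip-slip = heave / cos(dip) = 107 / cos(36.1°) = 132.4 m
net slip = dip-slip / sin(rake) = 132.4 / sin(63°) = 148.6 m
rate = 148.6 m / 410 ka = 0.000363 m/yr = 0.0363 cm/yr

0.0363 cm/yr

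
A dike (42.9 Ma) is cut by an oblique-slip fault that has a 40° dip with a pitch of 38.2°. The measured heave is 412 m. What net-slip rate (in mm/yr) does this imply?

dip-slip = heave / cos(dip) = 412 / cos(40°) = 537.8 m
net slip = dip-slip / sin(rake) = 537.8 / sin(38.2°) = 869.7 m
rate = 869.7 m / 42.9 Ma = 0.0000203 m/yr = 0.0203 mm/yr

0.0203 mm/yr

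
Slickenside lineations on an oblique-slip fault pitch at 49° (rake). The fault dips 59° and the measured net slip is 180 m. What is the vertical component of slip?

dip-slip = net slip × sin(rake) = 180 m × sin(49°) = 135.8 m
throw = dip-slip × sin(dip) = 135.8 × sin(59°) = 116 m

116 m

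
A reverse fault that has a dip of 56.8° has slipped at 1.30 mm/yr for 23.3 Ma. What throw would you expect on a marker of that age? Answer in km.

25.3 km

dip-slip = rate × time = 1.30 mm/yr × 23.3 Ma = 30290 m
throw = dip-slip × sin(dip) = 30290 × sin(56.8°) = 25300 m = 25.3 km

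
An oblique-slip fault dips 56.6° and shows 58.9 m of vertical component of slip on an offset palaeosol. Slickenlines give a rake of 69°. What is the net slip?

75.6 m

dip-slip = throw / sin(dip) = 58.9 / sin(56.6°) = 70.55 m
net slip = dip-slip / sin(rake) = 70.55 / sin(69°) = 75.6 m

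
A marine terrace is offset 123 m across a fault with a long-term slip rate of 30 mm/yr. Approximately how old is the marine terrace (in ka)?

age = offset / rate = 123 m / (30 mm/yr) = 4100 yr = 4.10 ka

4.10 ka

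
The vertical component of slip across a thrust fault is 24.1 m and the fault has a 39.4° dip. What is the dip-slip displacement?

dip-slip = throw / sin(dip) = 24.1 / sin(39.4°) = 38 m

38 m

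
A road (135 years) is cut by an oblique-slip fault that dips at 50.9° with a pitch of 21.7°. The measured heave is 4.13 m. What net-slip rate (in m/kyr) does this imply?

131 m/kyr

dip-slip = heave / cos(dip) = 4.13 / cos(50.9°) = 6.549 m
net slip = dip-slip / sin(rake) = 6.549 / sin(21.7°) = 17.71 m
rate = 17.71 m / 135 years = 0.131 m/yr = 131 m/kyr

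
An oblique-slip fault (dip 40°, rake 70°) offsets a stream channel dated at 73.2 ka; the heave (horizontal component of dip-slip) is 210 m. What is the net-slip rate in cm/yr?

dip-slip = heave / cos(dip) = 210 / cos(40°) = 274.1 m
net slip = dip-slip / sin(rake) = 274.1 / sin(70°) = 291.7 m
rate = 291.7 m / 73.2 ka = 0.00399 m/yr = 0.399 cm/yr

0.399 cm/yr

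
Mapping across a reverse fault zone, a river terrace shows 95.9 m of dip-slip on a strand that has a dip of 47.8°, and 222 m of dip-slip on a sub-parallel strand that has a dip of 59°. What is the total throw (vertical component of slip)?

throw_A = 95.9 × sin(47.8°) = 71.04 m
throw_B = 222 × sin(59°) = 190.3 m
total = 71.04 + 190.3 = 261 m

261 m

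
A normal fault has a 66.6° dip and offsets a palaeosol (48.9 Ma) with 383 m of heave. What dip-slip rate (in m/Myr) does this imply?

dip-slip = heave / cos(dip) = 383 m / cos(66.6°) = 964.4 m
rate = 964.4 m / 48.9 Ma = 0.0000197 m/yr = 19.7 m/Myr

19.7 m/Myr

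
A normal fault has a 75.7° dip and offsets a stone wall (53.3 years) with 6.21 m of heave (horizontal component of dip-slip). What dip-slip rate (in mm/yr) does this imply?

dip-slip = heave / cos(dip) = 6.21 m / cos(75.7°) = 25.14 m
rate = 25.14 m / 53.3 years = 0.472 m/yr = 472 mm/yr

472 mm/yr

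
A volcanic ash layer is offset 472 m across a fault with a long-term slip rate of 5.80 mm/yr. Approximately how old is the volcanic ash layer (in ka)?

age = offset / rate = 472 m / (5.80 mm/yr) = 81400 yr = 81.4 ka

81.4 ka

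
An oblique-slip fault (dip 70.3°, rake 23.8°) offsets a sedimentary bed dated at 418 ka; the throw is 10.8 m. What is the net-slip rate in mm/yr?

0.0680 mm/yr

dip-slip = throw / sin(dip) = 10.8 / sin(70.3°) = 11.47 m
net slip = dip-slip / sin(rake) = 11.47 / sin(23.8°) = 28.43 m
rate = 28.43 m / 418 ka = 0.0000680 m/yr = 0.0680 mm/yr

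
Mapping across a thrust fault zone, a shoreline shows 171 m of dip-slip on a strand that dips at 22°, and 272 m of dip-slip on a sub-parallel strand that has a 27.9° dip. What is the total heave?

heave_A = 171 × cos(22°) = 158.5 m
heave_B = 272 × cos(27.9°) = 240.4 m
total = 158.5 + 240.4 = 399 m

399 m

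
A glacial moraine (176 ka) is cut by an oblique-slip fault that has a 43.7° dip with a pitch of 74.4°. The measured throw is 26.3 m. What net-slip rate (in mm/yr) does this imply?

0.225 mm/yr

dip-slip = throw / sin(dip) = 26.3 / sin(43.7°) = 38.07 m
net slip = dip-slip / sin(rake) = 38.07 / sin(74.4°) = 39.52 m
rate = 39.52 m / 176 ka = 0.000225 m/yr = 0.225 mm/yr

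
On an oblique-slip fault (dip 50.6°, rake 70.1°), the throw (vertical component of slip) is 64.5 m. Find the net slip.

dip-slip = throw / sin(dip) = 64.5 / sin(50.6°) = 83.47 m
net slip = dip-slip / sin(rake) = 83.47 / sin(70.1°) = 88.8 m

88.8 m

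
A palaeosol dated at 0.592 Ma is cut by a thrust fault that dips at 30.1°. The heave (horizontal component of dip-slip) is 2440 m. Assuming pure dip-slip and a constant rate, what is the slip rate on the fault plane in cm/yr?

0.476 cm/yr

dip-slip = heave / cos(dip) = 2440 m / cos(30.1°) = 2820 m
rate = 2820 m / 0.592 Ma = 0.00476 m/yr = 0.476 cm/yr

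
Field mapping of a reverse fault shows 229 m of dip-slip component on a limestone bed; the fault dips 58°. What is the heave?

121 m

heave = dip-slip × cos(dip) = 229 m × cos(58°) = 121 m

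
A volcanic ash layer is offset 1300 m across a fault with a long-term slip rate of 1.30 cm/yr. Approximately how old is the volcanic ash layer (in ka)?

100 ka

age = offset / rate = 1300 m / (1.30 cm/yr) = 100000 yr = 100 ka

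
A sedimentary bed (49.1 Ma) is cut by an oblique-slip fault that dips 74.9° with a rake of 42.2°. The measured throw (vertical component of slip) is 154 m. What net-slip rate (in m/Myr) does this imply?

dip-slip = throw / sin(dip) = 154 / sin(74.9°) = 159.5 m
net slip = dip-slip / sin(rake) = 159.5 / sin(42.2°) = 237.5 m
rate = 237.5 m / 49.1 Ma = 0.00000484 m/yr = 4.84 m/Myr

4.84 m/Myr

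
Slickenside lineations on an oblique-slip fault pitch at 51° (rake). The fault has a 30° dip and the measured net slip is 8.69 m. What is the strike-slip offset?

strike-slip = net slip × cos(rake) = 8.69 m × cos(51°) = 5.47 m

5.47 m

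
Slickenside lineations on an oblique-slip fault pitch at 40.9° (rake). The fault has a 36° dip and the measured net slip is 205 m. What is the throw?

78.9 m

dip-slip = net slip × sin(rake) = 205 m × sin(40.9°) = 134.2 m
throw = dip-slip × sin(dip) = 134.2 × sin(36°) = 78.9 m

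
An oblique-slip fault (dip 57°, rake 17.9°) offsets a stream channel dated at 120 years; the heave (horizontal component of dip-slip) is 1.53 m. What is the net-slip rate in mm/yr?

dip-slip = heave / cos(dip) = 1.53 / cos(57°) = 2.809 m
net slip = dip-slip / sin(rake) = 2.809 / sin(17.9°) = 9.140 m
rate = 9.140 m / 120 years = 0.0762 m/yr = 76.2 mm/yr

76.2 mm/yr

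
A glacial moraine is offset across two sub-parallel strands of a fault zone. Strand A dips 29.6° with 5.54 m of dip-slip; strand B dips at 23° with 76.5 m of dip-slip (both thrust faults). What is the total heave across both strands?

heave_A = 5.54 × cos(29.6°) = 4.817 m
heave_B = 76.5 × cos(23°) = 70.42 m
total = 4.817 + 70.42 = 75.2 m

75.2 m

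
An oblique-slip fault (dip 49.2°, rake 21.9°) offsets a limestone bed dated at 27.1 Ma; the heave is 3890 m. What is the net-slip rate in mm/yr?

0.589 mm/yr

dip-slip = heave / cos(dip) = 3890 / cos(49.2°) = 5953 m
net slip = dip-slip / sin(rake) = 5953 / sin(21.9°) = 15960 m
rate = 15960 m / 27.1 Ma = 0.000589 m/yr = 0.589 mm/yr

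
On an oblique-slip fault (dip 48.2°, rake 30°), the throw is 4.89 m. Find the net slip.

dip-slip = throw / sin(dip) = 4.89 / sin(48.2°) = 6.560 m
net slip = dip-slip / sin(rake) = 6.560 / sin(30°) = 13.1 m

13.1 m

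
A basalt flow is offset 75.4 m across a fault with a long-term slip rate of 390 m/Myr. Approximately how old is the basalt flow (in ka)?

age = offset / rate = 75.4 m / (390 m/Myr) = 193000 yr = 193 ka

193 ka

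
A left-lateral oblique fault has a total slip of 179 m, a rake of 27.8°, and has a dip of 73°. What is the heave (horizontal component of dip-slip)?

dip-slip = net slip × sin(rake) = 179 m × sin(27.8°) = 83.48 m
heave = dip-slip × cos(dip) = 83.48 × cos(73°) = 24.4 m

24.4 m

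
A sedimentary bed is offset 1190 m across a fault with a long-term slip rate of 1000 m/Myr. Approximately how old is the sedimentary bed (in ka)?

1190 ka

age = offset / rate = 1190 m / (1000 m/Myr) = 1.19e+06 yr = 1190 ka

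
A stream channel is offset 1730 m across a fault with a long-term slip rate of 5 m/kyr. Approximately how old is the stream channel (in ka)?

346 ka

age = offset / rate = 1730 m / (5 m/kyr) = 346000 yr = 346 ka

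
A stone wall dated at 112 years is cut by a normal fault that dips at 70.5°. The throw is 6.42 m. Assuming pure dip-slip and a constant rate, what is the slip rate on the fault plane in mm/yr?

dip-slip = throw / sin(dip) = 6.42 m / sin(70.5°) = 6.811 m
rate = 6.811 m / 112 years = 0.0608 m/yr = 60.8 mm/yr

60.8 mm/yr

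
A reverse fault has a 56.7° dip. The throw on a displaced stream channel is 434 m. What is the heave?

heave = throw / tan(dip) = 434 / tan(56.7°) = 285 m

285 m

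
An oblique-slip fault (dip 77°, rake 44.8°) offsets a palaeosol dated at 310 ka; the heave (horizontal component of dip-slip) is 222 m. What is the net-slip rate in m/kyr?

4.52 m/kyr

dip-slip = heave / cos(dip) = 222 / cos(77°) = 986.9 m
net slip = dip-slip / sin(rake) = 986.9 / sin(44.8°) = 1401 m
rate = 1401 m / 310 ka = 0.00452 m/yr = 4.52 m/kyr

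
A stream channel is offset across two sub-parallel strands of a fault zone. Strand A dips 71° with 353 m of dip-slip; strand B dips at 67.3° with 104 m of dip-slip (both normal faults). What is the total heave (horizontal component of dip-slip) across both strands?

155 m

heave_A = 353 × cos(71°) = 114.9 m
heave_B = 104 × cos(67.3°) = 40.13 m
total = 114.9 + 40.13 = 155 m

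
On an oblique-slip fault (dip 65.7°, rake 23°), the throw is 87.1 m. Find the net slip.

dip-slip = throw / sin(dip) = 87.1 / sin(65.7°) = 95.57 m
net slip = dip-slip / sin(rake) = 95.57 / sin(23°) = 245 m

245 m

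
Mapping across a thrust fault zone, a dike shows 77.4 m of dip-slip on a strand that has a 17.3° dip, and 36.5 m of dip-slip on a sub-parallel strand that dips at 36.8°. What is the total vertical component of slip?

throw_A = 77.4 × sin(17.3°) = 23.02 m
throw_B = 36.5 × sin(36.8°) = 21.86 m
total = 23.02 + 21.86 = 44.9 m

44.9 m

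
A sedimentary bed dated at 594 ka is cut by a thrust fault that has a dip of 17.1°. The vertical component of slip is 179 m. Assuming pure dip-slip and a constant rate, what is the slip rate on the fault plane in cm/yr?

0.102 cm/yr

dip-slip = throw / sin(dip) = 179 m / sin(17.1°) = 608.8 m
rate = 608.8 m / 594 ka = 0.00102 m/yr = 0.102 cm/yr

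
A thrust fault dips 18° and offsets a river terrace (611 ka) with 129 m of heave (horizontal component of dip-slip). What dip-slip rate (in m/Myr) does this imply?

222 m/Myr

dip-slip = heave / cos(dip) = 129 m / cos(18°) = 135.6 m
rate = 135.6 m / 611 ka = 0.000222 m/yr = 222 m/Myr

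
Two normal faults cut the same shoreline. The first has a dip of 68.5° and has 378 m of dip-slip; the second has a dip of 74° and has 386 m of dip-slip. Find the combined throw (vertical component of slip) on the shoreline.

throw_A = 378 × sin(68.5°) = 351.7 m
throw_B = 386 × sin(74°) = 371 m
total = 351.7 + 371 = 723 m

723 m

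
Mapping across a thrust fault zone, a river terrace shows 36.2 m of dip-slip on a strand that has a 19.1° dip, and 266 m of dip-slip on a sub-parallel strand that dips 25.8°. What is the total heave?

heave_A = 36.2 × cos(19.1°) = 34.21 m
heave_B = 266 × cos(25.8°) = 239.5 m
total = 34.21 + 239.5 = 274 m

274 m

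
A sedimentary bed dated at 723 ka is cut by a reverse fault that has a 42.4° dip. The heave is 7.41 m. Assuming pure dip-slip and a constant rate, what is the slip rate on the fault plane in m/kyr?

dip-slip = heave / cos(dip) = 7.41 m / cos(42.4°) = 10.03 m
rate = 10.03 m / 723 ka = 0.0000139 m/yr = 0.0139 m/kyr

0.0139 m/kyr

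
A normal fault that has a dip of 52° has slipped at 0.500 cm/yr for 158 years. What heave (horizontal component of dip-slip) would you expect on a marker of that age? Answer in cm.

48.6 cm

dip-slip = rate × time = 0.500 cm/yr × 158 years = 0.7900 m
heave = dip-slip × cos(dip) = 0.7900 × cos(52°) = 0.486 m = 48.6 cm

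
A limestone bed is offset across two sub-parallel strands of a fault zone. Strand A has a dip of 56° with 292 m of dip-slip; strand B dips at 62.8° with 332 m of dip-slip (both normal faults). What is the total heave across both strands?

heave_A = 292 × cos(56°) = 163.3 m
heave_B = 332 × cos(62.8°) = 151.8 m
total = 163.3 + 151.8 = 315 m

315 m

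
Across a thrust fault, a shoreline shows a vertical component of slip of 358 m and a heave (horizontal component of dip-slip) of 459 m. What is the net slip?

582 m

net slip = √(throw² + heave²) = √(358² + 459²) = 582 m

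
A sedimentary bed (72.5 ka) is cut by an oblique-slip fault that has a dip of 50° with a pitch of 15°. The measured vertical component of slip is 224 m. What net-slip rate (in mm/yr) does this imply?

15.6 mm/yr

dip-slip = throw / sin(dip) = 224 / sin(50°) = 292.4 m
net slip = dip-slip / sin(rake) = 292.4 / sin(15°) = 1130 m
rate = 1130 m / 72.5 ka = 0.0156 m/yr = 15.6 mm/yr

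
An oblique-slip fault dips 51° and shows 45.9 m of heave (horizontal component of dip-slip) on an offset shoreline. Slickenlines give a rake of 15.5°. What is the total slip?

dip-slip = heave / cos(dip) = 45.9 / cos(51°) = 72.94 m
net slip = dip-slip / sin(rake) = 72.94 / sin(15.5°) = 273 m

273 m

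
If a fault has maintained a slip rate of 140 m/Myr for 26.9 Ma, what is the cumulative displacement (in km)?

slip = rate × time = 140 m/Myr × 26.9 Ma = 3770 m = 3.77 km

3.77 km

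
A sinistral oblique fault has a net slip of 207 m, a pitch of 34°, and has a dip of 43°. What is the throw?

78.9 m

dip-slip = net slip × sin(rake) = 207 m × sin(34°) = 115.8 m
throw = dip-slip × sin(dip) = 115.8 × sin(43°) = 78.9 m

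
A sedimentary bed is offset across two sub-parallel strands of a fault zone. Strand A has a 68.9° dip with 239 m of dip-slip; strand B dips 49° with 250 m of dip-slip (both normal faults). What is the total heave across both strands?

heave_A = 239 × cos(68.9°) = 86.04 m
heave_B = 250 × cos(49°) = 164 m
total = 86.04 + 164 = 250 m

250 m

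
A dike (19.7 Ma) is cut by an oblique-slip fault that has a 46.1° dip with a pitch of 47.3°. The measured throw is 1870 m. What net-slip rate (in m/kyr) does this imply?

dip-slip = throw / sin(dip) = 1870 / sin(46.1°) = 2595 m
net slip = dip-slip / sin(rake) = 2595 / sin(47.3°) = 3531 m
rate = 3531 m / 19.7 Ma = 0.000179 m/yr = 0.179 m/kyr

0.179 m/kyr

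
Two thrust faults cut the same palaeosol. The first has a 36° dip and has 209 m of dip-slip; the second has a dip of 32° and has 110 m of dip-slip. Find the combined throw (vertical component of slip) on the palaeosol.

throw_A = 209 × sin(36°) = 122.8 m
throw_B = 110 × sin(32°) = 58.29 m
total = 122.8 + 58.29 = 181 m

181 m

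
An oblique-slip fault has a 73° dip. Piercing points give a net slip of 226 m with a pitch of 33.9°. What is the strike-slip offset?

strike-slip = net slip × cos(rake) = 226 m × cos(33.9°) = 188 m

188 m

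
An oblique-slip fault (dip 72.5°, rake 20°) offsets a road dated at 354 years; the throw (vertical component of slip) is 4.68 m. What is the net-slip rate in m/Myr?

dip-slip = throw / sin(dip) = 4.68 / sin(72.5°) = 4.907 m
net slip = dip-slip / sin(rake) = 4.907 / sin(20°) = 14.35 m
rate = 14.35 m / 354 years = 0.0405 m/yr = 40500 m/Myr

40500 m/Myr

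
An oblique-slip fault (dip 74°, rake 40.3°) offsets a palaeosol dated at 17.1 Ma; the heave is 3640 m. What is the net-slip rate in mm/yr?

1.19 mm/yr

dip-slip = heave / cos(dip) = 3640 / cos(74°) = 13210 m
net slip = dip-slip / sin(rake) = 13210 / sin(40.3°) = 20420 m
rate = 20420 m / 17.1 Ma = 0.00119 m/yr = 1.19 mm/yr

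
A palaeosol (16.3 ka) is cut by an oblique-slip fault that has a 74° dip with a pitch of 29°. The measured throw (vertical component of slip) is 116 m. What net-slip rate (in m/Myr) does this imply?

dip-slip = throw / sin(dip) = 116 / sin(74°) = 120.7 m
net slip = dip-slip / sin(rake) = 120.7 / sin(29°) = 248.9 m
rate = 248.9 m / 16.3 ka = 0.0153 m/yr = 15300 m/Myr

15300 m/Myr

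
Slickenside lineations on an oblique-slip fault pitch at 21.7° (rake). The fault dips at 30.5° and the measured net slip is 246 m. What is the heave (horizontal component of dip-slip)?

78.4 m

dip-slip = net slip × sin(rake) = 246 m × sin(21.7°) = 90.96 m
heave = dip-slip × cos(dip) = 90.96 × cos(30.5°) = 78.4 m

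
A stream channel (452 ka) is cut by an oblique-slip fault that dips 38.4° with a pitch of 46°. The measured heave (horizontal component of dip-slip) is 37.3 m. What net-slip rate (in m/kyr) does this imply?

0.146 m/kyr

dip-slip = heave / cos(dip) = 37.3 / cos(38.4°) = 47.60 m
net slip = dip-slip / sin(rake) = 47.60 / sin(46°) = 66.17 m
rate = 66.17 m / 452 ka = 0.000146 m/yr = 0.146 m/kyr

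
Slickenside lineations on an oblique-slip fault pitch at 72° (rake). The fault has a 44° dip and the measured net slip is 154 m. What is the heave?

dip-slip = net slip × sin(rake) = 154 m × sin(72°) = 146.5 m
heave = dip-slip × cos(dip) = 146.5 × cos(44°) = 105 m

105 m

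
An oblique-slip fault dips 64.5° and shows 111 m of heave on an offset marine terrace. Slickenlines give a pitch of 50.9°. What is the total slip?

332 m

dip-slip = heave / cos(dip) = 111 / cos(64.5°) = 257.8 m
net slip = dip-slip / sin(rake) = 257.8 / sin(50.9°) = 332 m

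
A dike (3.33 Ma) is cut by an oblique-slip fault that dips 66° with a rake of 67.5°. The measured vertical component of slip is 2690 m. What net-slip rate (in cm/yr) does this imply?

0.0957 cm/yr

dip-slip = throw / sin(dip) = 2690 / sin(66°) = 2945 m
net slip = dip-slip / sin(rake) = 2945 / sin(67.5°) = 3187 m
rate = 3187 m / 3.33 Ma = 0.000957 m/yr = 0.0957 cm/yr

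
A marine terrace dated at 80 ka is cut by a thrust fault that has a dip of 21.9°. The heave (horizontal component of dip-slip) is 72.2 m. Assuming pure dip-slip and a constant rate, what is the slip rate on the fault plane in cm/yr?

dip-slip = heave / cos(dip) = 72.2 m / cos(21.9°) = 77.82 m
rate = 77.82 m / 80 ka = 0.000973 m/yr = 0.0973 cm/yr

0.0973 cm/yr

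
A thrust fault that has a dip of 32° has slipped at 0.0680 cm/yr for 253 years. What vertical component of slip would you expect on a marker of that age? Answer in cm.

dip-slip = rate × time = 0.0680 cm/yr × 253 years = 0.1720 m
throw = dip-slip × sin(dip) = 0.1720 × sin(32°) = 0.0912 m = 9.12 cm

9.12 cm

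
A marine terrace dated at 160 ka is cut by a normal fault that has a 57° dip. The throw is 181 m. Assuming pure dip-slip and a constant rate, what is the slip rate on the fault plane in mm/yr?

dip-slip = throw / sin(dip) = 181 m / sin(57°) = 215.8 m
rate = 215.8 m / 160 ka = 0.00135 m/yr = 1.35 mm/yr

1.35 mm/yr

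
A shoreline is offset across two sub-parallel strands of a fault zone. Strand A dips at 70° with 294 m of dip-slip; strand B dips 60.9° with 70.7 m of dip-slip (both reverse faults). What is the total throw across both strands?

throw_A = 294 × sin(70°) = 276.3 m
throw_B = 70.7 × sin(60.9°) = 61.78 m
total = 276.3 + 61.78 = 338 m

338 m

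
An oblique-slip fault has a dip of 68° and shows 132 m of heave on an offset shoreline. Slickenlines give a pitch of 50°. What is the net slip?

dip-slip = heave / cos(dip) = 132 / cos(68°) = 352.4 m
net slip = dip-slip / sin(rake) = 352.4 / sin(50°) = 460 m

460 m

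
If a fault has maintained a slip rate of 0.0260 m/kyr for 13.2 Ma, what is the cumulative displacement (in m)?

slip = rate × time = 0.0260 m/kyr × 13.2 Ma = 343 m

343 m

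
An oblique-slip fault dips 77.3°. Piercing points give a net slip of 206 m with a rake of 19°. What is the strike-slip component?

195 m

strike-slip = net slip × cos(rake) = 206 m × cos(19°) = 195 m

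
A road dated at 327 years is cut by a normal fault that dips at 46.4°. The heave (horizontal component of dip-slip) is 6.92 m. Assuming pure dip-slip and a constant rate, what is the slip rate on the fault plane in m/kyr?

30.7 m/kyr

dip-slip = heave / cos(dip) = 6.92 m / cos(46.4°) = 10.03 m
rate = 10.03 m / 327 years = 0.0307 m/yr = 30.7 m/kyr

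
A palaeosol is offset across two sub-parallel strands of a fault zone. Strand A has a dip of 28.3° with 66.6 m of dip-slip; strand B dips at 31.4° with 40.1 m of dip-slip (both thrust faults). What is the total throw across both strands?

throw_A = 66.6 × sin(28.3°) = 31.57 m
throw_B = 40.1 × sin(31.4°) = 20.89 m
total = 31.57 + 20.89 = 52.5 m

52.5 m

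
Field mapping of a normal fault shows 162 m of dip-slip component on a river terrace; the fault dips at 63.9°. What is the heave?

heave = dip-slip × cos(dip) = 162 m × cos(63.9°) = 71.3 m

71.3 m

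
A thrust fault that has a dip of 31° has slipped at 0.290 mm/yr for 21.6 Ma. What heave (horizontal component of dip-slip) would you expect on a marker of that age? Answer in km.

5.37 km

dip-slip = rate × time = 0.290 mm/yr × 21.6 Ma = 6264 m
heave = dip-slip × cos(dip) = 6264 × cos(31°) = 5370 m = 5.37 km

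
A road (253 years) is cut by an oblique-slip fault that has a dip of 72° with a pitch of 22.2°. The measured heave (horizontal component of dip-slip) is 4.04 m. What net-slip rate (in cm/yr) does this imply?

dip-slip = heave / cos(dip) = 4.04 / cos(72°) = 13.07 m
net slip = dip-slip / sin(rake) = 13.07 / sin(22.2°) = 34.60 m
rate = 34.60 m / 253 years = 0.137 m/yr = 13.7 cm/yr

13.7 cm/yr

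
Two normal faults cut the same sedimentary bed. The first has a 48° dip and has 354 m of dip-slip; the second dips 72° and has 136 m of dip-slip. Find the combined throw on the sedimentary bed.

392 m

throw_A = 354 × sin(48°) = 263.1 m
throw_B = 136 × sin(72°) = 129.3 m
total = 263.1 + 129.3 = 392 m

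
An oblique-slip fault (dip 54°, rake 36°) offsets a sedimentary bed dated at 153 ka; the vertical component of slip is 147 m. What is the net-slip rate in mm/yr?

2.02 mm/yr

dip-slip = throw / sin(dip) = 147 / sin(54°) = 181.7 m
net slip = dip-slip / sin(rake) = 181.7 / sin(36°) = 309.1 m
rate = 309.1 m / 153 ka = 0.00202 m/yr = 2.02 mm/yr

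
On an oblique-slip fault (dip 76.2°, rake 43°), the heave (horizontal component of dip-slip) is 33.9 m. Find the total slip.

dip-slip = heave / cos(dip) = 33.9 / cos(76.2°) = 142.1 m
net slip = dip-slip / sin(rake) = 142.1 / sin(43°) = 208 m

208 m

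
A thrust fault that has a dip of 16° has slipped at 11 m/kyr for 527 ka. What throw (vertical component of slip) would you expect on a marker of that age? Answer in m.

dip-slip = rate × time = 11 m/kyr × 527 ka = 5797 m
throw = dip-slip × sin(dip) = 5797 × sin(16°) = 1600 m

1600 m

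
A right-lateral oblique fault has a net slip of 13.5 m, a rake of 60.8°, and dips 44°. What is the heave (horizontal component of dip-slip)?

dip-slip = net slip × sin(rake) = 13.5 m × sin(60.8°) = 11.78 m
heave = dip-slip × cos(dip) = 11.78 × cos(44°) = 8.48 m

8.48 m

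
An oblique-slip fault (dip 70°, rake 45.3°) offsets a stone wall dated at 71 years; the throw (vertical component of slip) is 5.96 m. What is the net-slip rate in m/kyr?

dip-slip = throw / sin(dip) = 5.96 / sin(70°) = 6.342 m
net slip = dip-slip / sin(rake) = 6.342 / sin(45.3°) = 8.923 m
rate = 8.923 m / 71 years = 0.126 m/yr = 126 m/kyr

126 m/kyr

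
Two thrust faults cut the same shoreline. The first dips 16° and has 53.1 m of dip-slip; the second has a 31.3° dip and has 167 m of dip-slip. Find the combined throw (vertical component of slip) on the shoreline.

101 m

throw_A = 53.1 × sin(16°) = 14.64 m
throw_B = 167 × sin(31.3°) = 86.76 m
total = 14.64 + 86.76 = 101 m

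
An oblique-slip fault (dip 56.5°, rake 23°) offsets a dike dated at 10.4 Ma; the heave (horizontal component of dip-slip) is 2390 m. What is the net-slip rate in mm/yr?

dip-slip = heave / cos(dip) = 2390 / cos(56.5°) = 4330 m
net slip = dip-slip / sin(rake) = 4330 / sin(23°) = 11080 m
rate = 11080 m / 10.4 Ma = 0.00107 m/yr = 1.07 mm/yr

1.07 mm/yr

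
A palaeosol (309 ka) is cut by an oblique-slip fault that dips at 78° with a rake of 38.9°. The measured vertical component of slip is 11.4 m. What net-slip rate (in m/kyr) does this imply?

0.0601 m/kyr

dip-slip = throw / sin(dip) = 11.4 / sin(78°) = 11.65 m
net slip = dip-slip / sin(rake) = 11.65 / sin(38.9°) = 18.56 m
rate = 18.56 m / 309 ka = 0.0000601 m/yr = 0.0601 m/kyr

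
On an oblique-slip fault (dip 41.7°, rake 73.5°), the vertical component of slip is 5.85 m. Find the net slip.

dip-slip = throw / sin(dip) = 5.85 / sin(41.7°) = 8.794 m
net slip = dip-slip / sin(rake) = 8.794 / sin(73.5°) = 9.17 m

9.17 m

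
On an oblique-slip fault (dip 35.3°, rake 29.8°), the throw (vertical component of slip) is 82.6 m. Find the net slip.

288 m

dip-slip = throw / sin(dip) = 82.6 / sin(35.3°) = 142.9 m
net slip = dip-slip / sin(rake) = 142.9 / sin(29.8°) = 288 m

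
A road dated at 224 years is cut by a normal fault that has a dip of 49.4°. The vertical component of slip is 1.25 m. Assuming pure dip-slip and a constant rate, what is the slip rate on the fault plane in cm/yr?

dip-slip = throw / sin(dip) = 1.25 m / sin(49.4°) = 1.646 m
rate = 1.646 m / 224 years = 0.00735 m/yr = 0.735 cm/yr

0.735 cm/yr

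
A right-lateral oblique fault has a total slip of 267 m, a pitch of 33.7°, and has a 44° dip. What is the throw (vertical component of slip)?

dip-slip = net slip × sin(rake) = 267 m × sin(33.7°) = 148.1 m
throw = dip-slip × sin(dip) = 148.1 × sin(44°) = 103 m

103 m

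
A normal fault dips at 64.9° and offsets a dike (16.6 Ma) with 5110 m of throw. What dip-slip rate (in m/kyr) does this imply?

dip-slip = throw / sin(dip) = 5110 m / sin(64.9°) = 5643 m
rate = 5643 m / 16.6 Ma = 0.000340 m/yr = 0.340 m/kyr

0.340 m/kyr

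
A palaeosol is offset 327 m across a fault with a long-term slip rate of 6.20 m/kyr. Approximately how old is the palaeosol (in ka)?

age = offset / rate = 327 m / (6.20 m/kyr) = 52700 yr = 52.7 ka

52.7 ka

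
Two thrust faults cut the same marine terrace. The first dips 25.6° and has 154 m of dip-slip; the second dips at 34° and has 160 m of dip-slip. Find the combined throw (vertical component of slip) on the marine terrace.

156 m

throw_A = 154 × sin(25.6°) = 66.54 m
throw_B = 160 × sin(34°) = 89.47 m
total = 66.54 + 89.47 = 156 m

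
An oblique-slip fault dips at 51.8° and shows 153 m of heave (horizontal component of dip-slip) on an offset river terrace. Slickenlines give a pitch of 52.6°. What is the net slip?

311 m

dip-slip = heave / cos(dip) = 153 / cos(51.8°) = 247.4 m
net slip = dip-slip / sin(rake) = 247.4 / sin(52.6°) = 311 m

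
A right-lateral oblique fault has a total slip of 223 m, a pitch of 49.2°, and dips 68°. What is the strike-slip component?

146 m

strike-slip = net slip × cos(rake) = 223 m × cos(49.2°) = 146 m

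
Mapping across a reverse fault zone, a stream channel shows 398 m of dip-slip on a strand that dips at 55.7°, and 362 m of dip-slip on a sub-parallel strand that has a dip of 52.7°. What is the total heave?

heave_A = 398 × cos(55.7°) = 224.3 m
heave_B = 362 × cos(52.7°) = 219.4 m
total = 224.3 + 219.4 = 444 m

444 m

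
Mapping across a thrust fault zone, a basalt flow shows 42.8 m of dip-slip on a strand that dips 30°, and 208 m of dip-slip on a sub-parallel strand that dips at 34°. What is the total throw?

throw_A = 42.8 × sin(30°) = 21.40 m
throw_B = 208 × sin(34°) = 116.3 m
total = 21.40 + 116.3 = 138 m

138 m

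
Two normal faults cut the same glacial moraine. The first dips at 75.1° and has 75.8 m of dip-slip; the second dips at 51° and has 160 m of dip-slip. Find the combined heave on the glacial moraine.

120 m

heave_A = 75.8 × cos(75.1°) = 19.49 m
heave_B = 160 × cos(51°) = 100.7 m
total = 19.49 + 100.7 = 120 m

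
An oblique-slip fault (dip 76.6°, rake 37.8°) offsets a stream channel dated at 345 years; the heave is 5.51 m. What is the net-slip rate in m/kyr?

112 m/kyr

dip-slip = heave / cos(dip) = 5.51 / cos(76.6°) = 23.78 m
net slip = dip-slip / sin(rake) = 23.78 / sin(37.8°) = 38.79 m
rate = 38.79 m / 345 years = 0.112 m/yr = 112 m/kyr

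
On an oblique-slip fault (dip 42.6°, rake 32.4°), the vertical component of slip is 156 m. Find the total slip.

dip-slip = throw / sin(dip) = 156 / sin(42.6°) = 230.5 m
net slip = dip-slip / sin(rake) = 230.5 / sin(32.4°) = 430 m

430 m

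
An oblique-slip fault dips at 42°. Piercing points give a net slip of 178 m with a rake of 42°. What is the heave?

88.5 m

dip-slip = net slip × sin(rake) = 178 m × sin(42°) = 119.1 m
heave = dip-slip × cos(dip) = 119.1 × cos(42°) = 88.5 m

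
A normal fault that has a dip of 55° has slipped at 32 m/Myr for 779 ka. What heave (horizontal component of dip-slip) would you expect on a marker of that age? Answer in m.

14.3 m

dip-slip = rate × time = 32 m/Myr × 779 ka = 24.93 m
heave = dip-slip × cos(dip) = 24.93 × cos(55°) = 14.3 m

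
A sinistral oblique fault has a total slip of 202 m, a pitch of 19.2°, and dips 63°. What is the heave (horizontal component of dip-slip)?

30.2 m

dip-slip = net slip × sin(rake) = 202 m × sin(19.2°) = 66.43 m
heave = dip-slip × cos(dip) = 66.43 × cos(63°) = 30.2 m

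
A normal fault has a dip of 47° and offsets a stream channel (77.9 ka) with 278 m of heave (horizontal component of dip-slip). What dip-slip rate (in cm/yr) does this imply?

dip-slip = heave / cos(dip) = 278 m / cos(47°) = 407.6 m
rate = 407.6 m / 77.9 ka = 0.00523 m/yr = 0.523 cm/yr

0.523 cm/yr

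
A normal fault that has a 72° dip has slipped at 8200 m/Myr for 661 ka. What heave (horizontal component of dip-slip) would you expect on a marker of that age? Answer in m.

1670 m

dip-slip = rate × time = 8200 m/Myr × 661 ka = 5420 m
heave = dip-slip × cos(dip) = 5420 × cos(72°) = 1670 m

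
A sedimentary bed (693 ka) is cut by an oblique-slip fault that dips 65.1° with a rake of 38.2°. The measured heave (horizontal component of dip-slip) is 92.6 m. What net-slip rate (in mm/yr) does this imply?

0.513 mm/yr

dip-slip = heave / cos(dip) = 92.6 / cos(65.1°) = 219.9 m
net slip = dip-slip / sin(rake) = 219.9 / sin(38.2°) = 355.6 m
rate = 355.6 m / 693 ka = 0.000513 m/yr = 0.513 mm/yr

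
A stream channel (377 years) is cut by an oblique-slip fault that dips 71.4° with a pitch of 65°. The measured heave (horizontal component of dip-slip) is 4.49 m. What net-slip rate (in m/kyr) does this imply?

41.2 m/kyr

dip-slip = heave / cos(dip) = 4.49 / cos(71.4°) = 14.08 m
net slip = dip-slip / sin(rake) = 14.08 / sin(65°) = 15.53 m
rate = 15.53 m / 377 years = 0.0412 m/yr = 41.2 m/kyr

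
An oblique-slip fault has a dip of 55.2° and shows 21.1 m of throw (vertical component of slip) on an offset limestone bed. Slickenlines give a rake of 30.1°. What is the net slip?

51.2 m

dip-slip = throw / sin(dip) = 21.1 / sin(55.2°) = 25.70 m
net slip = dip-slip / sin(rake) = 25.70 / sin(30.1°) = 51.2 m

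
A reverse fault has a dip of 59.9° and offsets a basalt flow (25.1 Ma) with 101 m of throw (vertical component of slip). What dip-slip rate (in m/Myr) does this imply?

dip-slip = throw / sin(dip) = 101 m / sin(59.9°) = 116.7 m
rate = 116.7 m / 25.1 Ma = 0.00000465 m/yr = 4.65 m/Myr

4.65 m/Myr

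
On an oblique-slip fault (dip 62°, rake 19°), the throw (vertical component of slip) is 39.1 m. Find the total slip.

136 m

dip-slip = throw / sin(dip) = 39.1 / sin(62°) = 44.28 m
net slip = dip-slip / sin(rake) = 44.28 / sin(19°) = 136 m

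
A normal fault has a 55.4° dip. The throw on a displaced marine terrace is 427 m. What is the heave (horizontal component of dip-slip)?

295 m

heave = throw / tan(dip) = 427 / tan(55.4°) = 295 m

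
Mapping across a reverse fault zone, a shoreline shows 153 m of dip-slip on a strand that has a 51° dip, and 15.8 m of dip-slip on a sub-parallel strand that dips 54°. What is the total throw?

throw_A = 153 × sin(51°) = 118.9 m
throw_B = 15.8 × sin(54°) = 12.78 m
total = 118.9 + 12.78 = 132 m

132 m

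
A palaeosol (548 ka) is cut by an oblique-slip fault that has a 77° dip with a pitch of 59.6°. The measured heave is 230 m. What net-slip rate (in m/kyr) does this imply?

2.16 m/kyr

dip-slip = heave / cos(dip) = 230 / cos(77°) = 1022 m
net slip = dip-slip / sin(rake) = 1022 / sin(59.6°) = 1185 m
rate = 1185 m / 548 ka = 0.00216 m/yr = 2.16 m/kyr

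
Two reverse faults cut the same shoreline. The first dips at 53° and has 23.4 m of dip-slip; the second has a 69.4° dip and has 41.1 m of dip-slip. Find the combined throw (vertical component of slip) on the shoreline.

throw_A = 23.4 × sin(53°) = 18.69 m
throw_B = 41.1 × sin(69.4°) = 38.47 m
total = 18.69 + 38.47 = 57.2 m

57.2 m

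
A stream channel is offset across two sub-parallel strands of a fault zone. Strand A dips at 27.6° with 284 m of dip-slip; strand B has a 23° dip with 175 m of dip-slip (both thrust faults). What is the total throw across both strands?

throw_A = 284 × sin(27.6°) = 131.6 m
throw_B = 175 × sin(23°) = 68.38 m
total = 131.6 + 68.38 = 200 m

200 m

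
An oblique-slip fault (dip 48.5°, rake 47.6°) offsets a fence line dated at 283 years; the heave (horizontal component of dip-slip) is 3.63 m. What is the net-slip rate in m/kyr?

26.2 m/kyr

dip-slip = heave / cos(dip) = 3.63 / cos(48.5°) = 5.478 m
net slip = dip-slip / sin(rake) = 5.478 / sin(47.6°) = 7.419 m
rate = 7.419 m / 283 years = 0.0262 m/yr = 26.2 m/kyr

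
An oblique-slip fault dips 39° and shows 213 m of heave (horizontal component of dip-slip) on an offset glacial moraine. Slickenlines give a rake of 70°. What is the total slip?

dip-slip = heave / cos(dip) = 213 / cos(39°) = 274.1 m
net slip = dip-slip / sin(rake) = 274.1 / sin(70°) = 292 m

292 m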